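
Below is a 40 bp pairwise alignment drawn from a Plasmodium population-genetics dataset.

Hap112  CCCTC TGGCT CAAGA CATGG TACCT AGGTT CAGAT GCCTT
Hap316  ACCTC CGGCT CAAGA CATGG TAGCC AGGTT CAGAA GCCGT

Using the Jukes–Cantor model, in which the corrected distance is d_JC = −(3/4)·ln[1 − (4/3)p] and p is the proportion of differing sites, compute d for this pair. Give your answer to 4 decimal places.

0.1674

Differing sites — 1:C/A; 6:T/C; 23:C/G; 25:T/C; 35:T/A; 39:T/G.
p = 6/40 = 0.150000.
d = −0.75 · ln(1 − (4/3)·0.150000) = −0.75 · ln(0.800000) = −0.75 · (-0.223144) = 0.1674.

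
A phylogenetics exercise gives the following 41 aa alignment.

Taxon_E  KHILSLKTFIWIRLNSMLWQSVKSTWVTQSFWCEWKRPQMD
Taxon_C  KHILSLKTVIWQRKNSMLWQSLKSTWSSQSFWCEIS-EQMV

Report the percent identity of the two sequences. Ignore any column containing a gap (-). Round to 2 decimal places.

Excluding the 1 gap column leaves 40 comparable sites.
The sequences differ at positions 9 (F/V), 12 (I/Q), 14 (L/K), 22 (V/L), 27 (V/S), 28 (T/S), 35 (W/I), 36 (K/S), 38 (P/E), 41 (D/V).
30 of the 40 comparable sites match, so the percent identity is 30/40 × 100 = 75.00%.

75.00%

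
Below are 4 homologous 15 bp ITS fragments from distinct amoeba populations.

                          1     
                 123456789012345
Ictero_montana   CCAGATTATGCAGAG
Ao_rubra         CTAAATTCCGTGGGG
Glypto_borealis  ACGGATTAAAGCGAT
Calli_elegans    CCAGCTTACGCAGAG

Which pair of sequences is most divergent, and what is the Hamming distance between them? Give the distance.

Pairwise Hamming distances:
  Ictero_montana vs Ao_rubra: 7
  Ictero_montana vs Glypto_borealis: 7
  Ictero_montana vs Calli_elegans: 2
  Ao_rubra vs Glypto_borealis: 11
  Ao_rubra vs Calli_elegans: 7
  Glypto_borealis vs Calli_elegans: 8
The largest is 11, between Ao_rubra and Glypto_borealis.

11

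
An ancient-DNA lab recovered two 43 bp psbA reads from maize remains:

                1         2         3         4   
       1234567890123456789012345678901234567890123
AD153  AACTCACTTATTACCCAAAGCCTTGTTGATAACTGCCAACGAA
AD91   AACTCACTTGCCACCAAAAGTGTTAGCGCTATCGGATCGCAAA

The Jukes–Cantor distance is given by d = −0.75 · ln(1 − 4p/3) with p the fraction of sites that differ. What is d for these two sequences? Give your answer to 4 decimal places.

0.5617

The sequences differ at positions 10 (A/G), 11 (T/C), 12 (T/C), 16 (C/A), 21 (C/T), 22 (C/G), 25 (G/A), 26 (T/G), 27 (T/C), 29 (A/C), 32 (A/T), 34 (T/G), 36 (C/A), 37 (C/T), 38 (A/C), 39 (A/G), 41 (G/A).
p = 17/43 = 0.395349.
d = −0.75 · ln(1 − (4/3)·0.395349) = −0.75 · ln(0.472868) = −0.75 · (-0.748939) = 0.5617.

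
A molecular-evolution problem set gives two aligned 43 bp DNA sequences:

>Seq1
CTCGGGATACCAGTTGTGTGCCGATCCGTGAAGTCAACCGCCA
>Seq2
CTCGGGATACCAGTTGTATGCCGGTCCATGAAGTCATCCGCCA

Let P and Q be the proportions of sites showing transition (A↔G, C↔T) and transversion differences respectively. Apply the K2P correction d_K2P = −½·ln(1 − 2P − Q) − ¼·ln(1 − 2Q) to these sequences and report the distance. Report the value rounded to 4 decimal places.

Differing sites — 18:G/A (Ti); 24:A/G (Ti); 28:G/A (Ti); 37:A/T (Tv).
Of the 4 differences, 3 transitions and 1 transversion over 43 sites: P = 3/43 = 0.069767, Q = 1/43 = 0.023256.
d = −0.5·ln(0.837210) − 0.25·ln(0.953488) = −0.5·(-0.177680) − 0.25·(-0.047628) = 0.1007.

0.1007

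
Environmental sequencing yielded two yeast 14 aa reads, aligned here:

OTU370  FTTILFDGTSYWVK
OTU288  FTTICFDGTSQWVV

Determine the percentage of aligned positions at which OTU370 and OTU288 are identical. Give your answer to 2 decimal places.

Mismatches occur at site 5 (L→C), site 11 (Y→Q), site 14 (K→V).
11 of the 14 sites match, so the percent identity is 11/14 × 100 = 78.57%.

78.57%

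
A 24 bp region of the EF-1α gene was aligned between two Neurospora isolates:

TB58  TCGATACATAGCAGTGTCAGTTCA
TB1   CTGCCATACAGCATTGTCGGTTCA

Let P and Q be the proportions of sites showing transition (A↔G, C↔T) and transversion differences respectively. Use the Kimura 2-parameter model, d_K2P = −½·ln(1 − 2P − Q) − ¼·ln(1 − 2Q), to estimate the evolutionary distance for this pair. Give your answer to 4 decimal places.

0.4833

Mismatches occur at site 1 (T→C, transition), site 2 (C→T, transition), site 4 (A→C, transversion), site 5 (T→C, transition), site 7 (C→T, transition), site 9 (T→C, transition), site 14 (G→T, transversion), site 19 (A→G, transition).
Of the 8 differences, 6 transitions and 2 transversions over 24 sites: P = 6/24 = 0.250000, Q = 2/24 = 0.083333.
d = −0.5·ln(0.416667) − 0.25·ln(0.833334) = −0.5·(-0.875468) − 0.25·(-0.182321) = 0.4833.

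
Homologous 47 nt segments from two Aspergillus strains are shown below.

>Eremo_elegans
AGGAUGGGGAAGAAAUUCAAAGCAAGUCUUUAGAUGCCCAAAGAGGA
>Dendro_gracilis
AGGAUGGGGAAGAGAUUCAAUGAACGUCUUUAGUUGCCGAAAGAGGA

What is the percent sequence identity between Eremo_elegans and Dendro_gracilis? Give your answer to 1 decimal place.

Mismatches occur at site 14 (A/G), site 21 (A/U), site 23 (C/A), site 25 (A/C), site 34 (A/U), site 39 (C/G).
41 of the 47 sites match, so the percent identity is 41/47 × 100 = 87.2%.

87.2%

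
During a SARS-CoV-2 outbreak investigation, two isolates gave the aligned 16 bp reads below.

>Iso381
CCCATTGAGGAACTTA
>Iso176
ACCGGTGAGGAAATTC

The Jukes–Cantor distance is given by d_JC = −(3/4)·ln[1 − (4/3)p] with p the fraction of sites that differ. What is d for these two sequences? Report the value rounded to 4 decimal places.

The sequences differ at positions 1 (C/A), 4 (A/G), 5 (T/G), 13 (C/A), 16 (A/C).
p = 5/16 = 0.312500.
d = −0.75 · ln(1 − (4/3)·0.312500) = −0.75 · ln(0.583333) = −0.75 · (-0.538997) = 0.4042.

0.4042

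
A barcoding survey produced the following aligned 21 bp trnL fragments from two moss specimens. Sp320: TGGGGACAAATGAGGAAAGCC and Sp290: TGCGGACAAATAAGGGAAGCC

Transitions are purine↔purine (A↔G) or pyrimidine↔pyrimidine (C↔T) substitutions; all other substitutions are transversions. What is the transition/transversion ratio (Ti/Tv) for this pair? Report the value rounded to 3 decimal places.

Differing sites — 3:G/C (Tv); 12:G/A (Ti); 16:A/G (Ti).
Of the 3 differences, 2 transitions and 1 transversion, so Ti/Tv = 2/1 = 2.000.

2.000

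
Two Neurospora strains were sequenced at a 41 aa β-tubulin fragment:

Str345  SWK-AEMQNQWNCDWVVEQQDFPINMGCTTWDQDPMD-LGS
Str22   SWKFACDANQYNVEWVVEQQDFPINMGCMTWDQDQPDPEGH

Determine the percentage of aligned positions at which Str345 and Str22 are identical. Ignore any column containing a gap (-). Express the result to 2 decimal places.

Excluding the 2 gap columns leaves 39 comparable sites.
The sequences differ at positions 6 (E/C), 7 (M/D), 8 (Q/A), 11 (W/Y), 13 (C/V), 14 (D/E), 29 (T/M), 35 (P/Q), 36 (M/P), 39 (L/E), 41 (S/H).
28 of the 39 comparable sites match, so the percent identity is 28/39 × 100 = 71.79%.

71.79%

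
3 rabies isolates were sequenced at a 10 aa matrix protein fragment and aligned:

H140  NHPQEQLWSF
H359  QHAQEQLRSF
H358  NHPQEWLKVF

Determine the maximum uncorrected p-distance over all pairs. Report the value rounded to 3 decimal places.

Pairwise Hamming distances:
  H140 vs H359: 3
  H140 vs H358: 3
  H359 vs H358: 5
The largest is 5 mismatches, between H359 and H358; p = 5/10 = 0.500.

0.500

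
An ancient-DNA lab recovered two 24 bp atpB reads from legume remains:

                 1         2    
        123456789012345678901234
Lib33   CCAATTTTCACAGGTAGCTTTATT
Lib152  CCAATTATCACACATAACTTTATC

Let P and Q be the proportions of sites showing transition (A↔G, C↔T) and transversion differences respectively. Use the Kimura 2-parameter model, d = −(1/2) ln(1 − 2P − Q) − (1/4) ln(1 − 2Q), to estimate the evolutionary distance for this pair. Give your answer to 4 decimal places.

0.2483

Mismatches occur at site 7 (T→A, transversion), site 13 (G→C, transversion), site 14 (G→A, transition), site 17 (G→A, transition), site 24 (T→C, transition).
Of the 5 differences, 3 transitions and 2 transversions over 24 sites: P = 3/24 = 0.125000, Q = 2/24 = 0.083333.
d = −0.5·ln(0.666667) − 0.25·ln(0.833334) = −0.5·(-0.405465) − 0.25·(-0.182321) = 0.2483.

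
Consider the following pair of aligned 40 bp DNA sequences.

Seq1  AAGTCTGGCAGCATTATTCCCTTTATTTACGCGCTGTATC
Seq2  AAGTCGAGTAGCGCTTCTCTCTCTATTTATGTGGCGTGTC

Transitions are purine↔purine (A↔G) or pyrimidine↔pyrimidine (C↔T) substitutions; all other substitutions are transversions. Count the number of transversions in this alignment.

Differing sites — 6:T/G (Tv); 7:G/A (Ti); 9:C/T (Ti); 13:A/G (Ti); 14:T/C (Ti); 16:A/T (Tv); 17:T/C (Ti); 20:C/T (Ti); 23:T/C (Ti); 30:C/T (Ti); 32:C/T (Ti); 34:C/G (Tv); 35:T/C (Ti); 38:A/G (Ti).
Of the 14 differences, 11 transitions and 3 transversions, so the answer is 3.

3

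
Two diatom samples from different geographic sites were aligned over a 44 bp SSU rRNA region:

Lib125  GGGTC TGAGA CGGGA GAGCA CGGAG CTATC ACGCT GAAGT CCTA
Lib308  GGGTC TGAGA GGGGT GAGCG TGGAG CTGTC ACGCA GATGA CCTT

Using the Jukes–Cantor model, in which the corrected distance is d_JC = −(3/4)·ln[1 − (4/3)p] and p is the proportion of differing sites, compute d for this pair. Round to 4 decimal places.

Mismatches occur at site 11 (C↔G), site 15 (A↔T), site 20 (A↔G), site 21 (C↔T), site 28 (A↔G), site 35 (T↔A), site 38 (A↔T), site 40 (T↔A), site 44 (A↔T).
p = 9/44 = 0.204545.
d = −0.75 · ln(1 − (4/3)·0.204545) = −0.75 · ln(0.727273) = −0.75 · (-0.318453) = 0.2388.

0.2388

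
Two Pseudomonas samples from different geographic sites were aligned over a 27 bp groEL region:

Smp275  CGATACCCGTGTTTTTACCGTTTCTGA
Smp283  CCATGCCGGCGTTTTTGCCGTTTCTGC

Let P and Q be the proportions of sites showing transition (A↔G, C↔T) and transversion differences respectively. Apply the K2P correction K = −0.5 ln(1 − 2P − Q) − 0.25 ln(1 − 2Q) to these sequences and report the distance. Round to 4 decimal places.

0.2656

The sequences differ at positions 2 (G/C, transversion), 5 (A/G, transition), 8 (C/G, transversion), 10 (T/C, transition), 17 (A/G, transition), 27 (A/C, transversion).
Of the 6 differences, 3 transitions and 3 transversions over 27 sites: P = 3/27 = 0.111111, Q = 3/27 = 0.111111.
d = −0.5·ln(0.666667) − 0.25·ln(0.777778) = −0.5·(-0.405465) − 0.25·(-0.251314) = 0.2656.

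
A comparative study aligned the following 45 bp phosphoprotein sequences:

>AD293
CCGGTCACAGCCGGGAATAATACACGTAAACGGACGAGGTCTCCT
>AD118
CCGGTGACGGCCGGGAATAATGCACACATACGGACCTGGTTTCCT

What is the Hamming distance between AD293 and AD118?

The sequences differ at positions 6 (C/G), 9 (A/G), 22 (A/G), 26 (G/A), 27 (T/C), 29 (A/T), 36 (G/C), 37 (A/T), 41 (C/T).
That gives 9 mismatches out of 45 aligned sites, so the Hamming distance is 9.

9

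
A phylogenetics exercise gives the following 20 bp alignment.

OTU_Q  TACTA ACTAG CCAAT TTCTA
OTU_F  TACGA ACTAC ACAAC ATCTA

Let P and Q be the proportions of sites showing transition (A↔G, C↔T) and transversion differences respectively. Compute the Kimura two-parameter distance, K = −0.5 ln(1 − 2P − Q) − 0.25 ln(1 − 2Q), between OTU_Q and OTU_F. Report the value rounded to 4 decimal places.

The sequences differ at positions 4 (T/G, transversion), 10 (G/C, transversion), 11 (C/A, transversion), 15 (T/C, transition), 16 (T/A, transversion).
Of the 5 differences, 1 transition and 4 transversions over 20 sites: P = 1/20 = 0.050000, Q = 4/20 = 0.200000.
d = −0.5·ln(0.700000) − 0.25·ln(0.600000) = −0.5·(-0.356675) − 0.25·(-0.510826) = 0.3060.

0.3060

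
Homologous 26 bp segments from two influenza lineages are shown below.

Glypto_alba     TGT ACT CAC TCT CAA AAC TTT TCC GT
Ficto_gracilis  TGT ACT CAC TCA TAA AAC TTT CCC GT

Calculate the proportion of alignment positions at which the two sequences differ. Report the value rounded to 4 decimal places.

0.1154

Mismatches occur at site 12 (T/A), site 13 (C/T), site 22 (T/C).
There are 3 differences over 26 sites, so p = 3/26 = 0.1154.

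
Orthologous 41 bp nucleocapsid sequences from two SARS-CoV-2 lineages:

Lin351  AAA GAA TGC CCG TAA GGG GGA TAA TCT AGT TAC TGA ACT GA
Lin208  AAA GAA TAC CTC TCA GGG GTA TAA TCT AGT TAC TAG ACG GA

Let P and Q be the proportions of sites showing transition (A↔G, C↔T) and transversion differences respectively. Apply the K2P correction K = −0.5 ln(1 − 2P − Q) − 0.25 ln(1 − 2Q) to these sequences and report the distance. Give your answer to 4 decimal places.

0.2274

Differing sites — 8:G/A (Ti); 11:C/T (Ti); 12:G/C (Tv); 14:A/C (Tv); 20:G/T (Tv); 35:G/A (Ti); 36:A/G (Ti); 39:T/G (Tv).
Of the 8 differences, 4 transitions and 4 transversions over 41 sites: P = 4/41 = 0.097561, Q = 4/41 = 0.097561.
d = −0.5·ln(0.707317) − 0.25·ln(0.804878) = −0.5·(-0.346276) − 0.25·(-0.217065) = 0.2274.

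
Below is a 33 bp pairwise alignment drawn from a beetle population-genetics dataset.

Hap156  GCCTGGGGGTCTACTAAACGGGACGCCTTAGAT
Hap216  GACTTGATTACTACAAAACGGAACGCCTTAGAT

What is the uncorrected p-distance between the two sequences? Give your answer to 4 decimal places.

0.2424

The sequences differ at positions 2 (C/A), 5 (G/T), 7 (G/A), 8 (G/T), 9 (G/T), 10 (T/A), 15 (T/A), 22 (G/A).
There are 8 differences over 33 sites, so p = 8/33 = 0.2424.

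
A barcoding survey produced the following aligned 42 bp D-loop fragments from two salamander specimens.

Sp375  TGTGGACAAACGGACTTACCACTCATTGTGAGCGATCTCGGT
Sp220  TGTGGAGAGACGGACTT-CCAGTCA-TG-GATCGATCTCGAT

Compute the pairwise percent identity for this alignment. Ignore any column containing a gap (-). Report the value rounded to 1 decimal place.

Excluding the 3 gap columns leaves 39 comparable sites.
Mismatches occur at site 7 (C→G), site 9 (A→G), site 22 (C→G), site 32 (G→T), site 41 (G→A).
34 of the 39 comparable sites match, so the percent identity is 34/39 × 100 = 87.2%.

87.2%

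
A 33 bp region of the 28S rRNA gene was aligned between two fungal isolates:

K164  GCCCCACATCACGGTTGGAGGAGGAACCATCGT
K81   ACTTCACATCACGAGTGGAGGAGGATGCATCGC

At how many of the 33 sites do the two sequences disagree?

Differing sites — 1:G/A; 3:C/T; 4:C/T; 14:G/A; 15:T/G; 26:A/T; 27:C/G; 33:T/C.
That gives 8 mismatches out of 33 aligned sites, so the Hamming distance is 8.

8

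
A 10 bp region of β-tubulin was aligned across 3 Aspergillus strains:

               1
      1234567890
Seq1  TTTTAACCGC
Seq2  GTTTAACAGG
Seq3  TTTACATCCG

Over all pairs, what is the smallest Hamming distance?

3

Pairwise Hamming distances:
  Seq1 vs Seq2: 3
  Seq1 vs Seq3: 5
  Seq2 vs Seq3: 6
The smallest is 3, between Seq1 and Seq2.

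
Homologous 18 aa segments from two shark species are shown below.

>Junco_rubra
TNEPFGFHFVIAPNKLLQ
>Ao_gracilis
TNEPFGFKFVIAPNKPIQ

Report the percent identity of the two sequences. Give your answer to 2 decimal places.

83.33%

The sequences differ at positions 8 (H/K), 16 (L/P), 17 (L/I).
15 of the 18 sites match, so the percent identity is 15/18 × 100 = 83.33%.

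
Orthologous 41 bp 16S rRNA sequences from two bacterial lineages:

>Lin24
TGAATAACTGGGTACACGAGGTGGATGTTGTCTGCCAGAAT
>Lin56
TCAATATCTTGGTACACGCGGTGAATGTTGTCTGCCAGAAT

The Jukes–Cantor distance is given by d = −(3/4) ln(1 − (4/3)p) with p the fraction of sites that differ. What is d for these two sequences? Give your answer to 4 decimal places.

The sequences differ at positions 2 (G/C), 7 (A/T), 10 (G/T), 19 (A/C), 24 (G/A).
p = 5/41 = 0.121951.
d = −0.75 · ln(1 − (4/3)·0.121951) = −0.75 · ln(0.837399) = −0.75 · (-0.177455) = 0.1331.

0.1331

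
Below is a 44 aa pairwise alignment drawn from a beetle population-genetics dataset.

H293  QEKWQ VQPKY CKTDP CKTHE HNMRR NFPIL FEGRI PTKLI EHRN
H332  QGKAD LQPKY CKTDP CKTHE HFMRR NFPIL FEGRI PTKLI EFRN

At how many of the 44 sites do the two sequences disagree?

6

Differing sites — 2:E/G; 4:W/A; 5:Q/D; 6:V/L; 22:N/F; 42:H/F.
That gives 6 mismatches out of 44 aligned sites, so the Hamming distance is 6.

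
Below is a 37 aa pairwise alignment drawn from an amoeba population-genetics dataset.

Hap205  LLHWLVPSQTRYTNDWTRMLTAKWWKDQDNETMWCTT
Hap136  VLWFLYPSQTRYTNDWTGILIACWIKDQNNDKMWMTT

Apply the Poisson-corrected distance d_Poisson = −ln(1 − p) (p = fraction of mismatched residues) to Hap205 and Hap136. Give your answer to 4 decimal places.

0.4329

The sequences differ at positions 1 (L/V), 3 (H/W), 4 (W/F), 6 (V/Y), 18 (R/G), 19 (M/I), 21 (T/I), 23 (K/C), 25 (W/I), 29 (D/N), 31 (E/D), 32 (T/K), 35 (C/M).
p = 13/37 = 0.351351.
d = −ln(1 − 0.351351) = −ln(0.648649) = 0.4329.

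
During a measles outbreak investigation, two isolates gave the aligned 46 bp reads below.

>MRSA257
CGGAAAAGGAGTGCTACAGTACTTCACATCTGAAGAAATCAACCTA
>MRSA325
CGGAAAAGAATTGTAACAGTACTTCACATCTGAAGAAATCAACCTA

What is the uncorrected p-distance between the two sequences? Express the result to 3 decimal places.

0.087

The sequences differ at positions 9 (G/A), 11 (G/T), 14 (C/T), 15 (T/A).
There are 4 differences over 46 sites, so p = 4/46 = 0.087.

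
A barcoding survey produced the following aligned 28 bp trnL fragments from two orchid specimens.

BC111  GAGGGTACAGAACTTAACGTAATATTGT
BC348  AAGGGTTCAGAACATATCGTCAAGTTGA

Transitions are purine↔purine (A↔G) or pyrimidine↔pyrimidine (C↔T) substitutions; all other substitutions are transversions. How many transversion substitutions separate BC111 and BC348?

Mismatches occur at site 1 (G/A, transition), site 7 (A/T, transversion), site 14 (T/A, transversion), site 17 (A/T, transversion), site 21 (A/C, transversion), site 23 (T/A, transversion), site 24 (A/G, transition), site 28 (T/A, transversion).
Of the 8 differences, 2 transitions and 6 transversions, so the answer is 6.

6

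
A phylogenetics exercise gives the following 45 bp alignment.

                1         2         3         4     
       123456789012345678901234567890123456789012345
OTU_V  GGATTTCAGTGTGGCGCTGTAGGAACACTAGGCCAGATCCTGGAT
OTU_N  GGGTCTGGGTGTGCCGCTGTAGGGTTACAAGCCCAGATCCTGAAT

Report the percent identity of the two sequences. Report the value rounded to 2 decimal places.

The sequences differ at positions 3 (A/G), 5 (T/C), 7 (C/G), 8 (A/G), 14 (G/C), 24 (A/G), 25 (A/T), 26 (C/T), 29 (T/A), 32 (G/C), 43 (G/A).
34 of the 45 sites match, so the percent identity is 34/45 × 100 = 75.56%.

75.56%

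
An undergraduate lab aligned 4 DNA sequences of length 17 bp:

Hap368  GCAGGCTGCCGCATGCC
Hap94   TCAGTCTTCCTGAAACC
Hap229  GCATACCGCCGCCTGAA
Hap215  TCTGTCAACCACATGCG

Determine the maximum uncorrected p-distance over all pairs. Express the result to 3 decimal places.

Pairwise Hamming distances:
  Hap368 vs Hap94: 7
  Hap368 vs Hap229: 6
  Hap368 vs Hap215: 7
  Hap94 vs Hap229: 12
  Hap94 vs Hap215: 8
  Hap229 vs Hap215: 10
The largest is 12 mismatches, between Hap94 and Hap229; p = 12/17 = 0.706.

0.706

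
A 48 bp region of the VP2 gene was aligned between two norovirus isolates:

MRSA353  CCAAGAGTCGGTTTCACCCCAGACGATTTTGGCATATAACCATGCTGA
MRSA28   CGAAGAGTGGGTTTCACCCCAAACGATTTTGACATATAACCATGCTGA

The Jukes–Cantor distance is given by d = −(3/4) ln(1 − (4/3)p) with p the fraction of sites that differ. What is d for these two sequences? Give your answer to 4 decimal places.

0.0883

Mismatches occur at site 2 (C/G), site 9 (C/G), site 22 (G/A), site 32 (G/A).
p = 4/48 = 0.083333.
d = −0.75 · ln(1 − (4/3)·0.083333) = −0.75 · ln(0.888889) = −0.75 · (-0.117783) = 0.0883.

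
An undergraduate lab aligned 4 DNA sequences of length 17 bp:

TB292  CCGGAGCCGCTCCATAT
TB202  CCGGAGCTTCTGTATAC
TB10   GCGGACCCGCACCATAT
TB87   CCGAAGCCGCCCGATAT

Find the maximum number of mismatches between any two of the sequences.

8

Pairwise Hamming distances:
  TB292 vs TB202: 5
  TB292 vs TB10: 3
  TB292 vs TB87: 3
  TB202 vs TB10: 8
  TB202 vs TB87: 7
  TB10 vs TB87: 5
The largest is 8, between TB202 and TB10.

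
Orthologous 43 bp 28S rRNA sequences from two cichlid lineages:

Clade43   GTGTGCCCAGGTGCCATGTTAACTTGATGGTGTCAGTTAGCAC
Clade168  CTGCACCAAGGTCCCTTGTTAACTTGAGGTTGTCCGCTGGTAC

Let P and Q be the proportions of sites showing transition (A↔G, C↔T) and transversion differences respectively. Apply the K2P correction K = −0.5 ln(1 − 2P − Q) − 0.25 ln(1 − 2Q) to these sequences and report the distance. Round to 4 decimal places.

0.3500

The sequences differ at positions 1 (G/C, transversion), 4 (T/C, transition), 5 (G/A, transition), 8 (C/A, transversion), 13 (G/C, transversion), 16 (A/T, transversion), 28 (T/G, transversion), 30 (G/T, transversion), 35 (A/C, transversion), 37 (T/C, transition), 39 (A/G, transition), 41 (C/T, transition).
Of the 12 differences, 5 transitions and 7 transversions over 43 sites: P = 5/43 = 0.116279, Q = 7/43 = 0.162791.
d = −0.5·ln(0.604651) − 0.25·ln(0.674418) = −0.5·(-0.503104) − 0.25·(-0.393905) = 0.3500.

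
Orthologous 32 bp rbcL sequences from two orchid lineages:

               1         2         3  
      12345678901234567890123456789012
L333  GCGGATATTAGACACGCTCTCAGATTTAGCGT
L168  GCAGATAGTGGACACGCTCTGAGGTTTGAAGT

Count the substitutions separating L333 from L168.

8

The sequences differ at positions 3 (G/A), 8 (T/G), 10 (A/G), 21 (C/G), 24 (A/G), 28 (A/G), 29 (G/A), 30 (C/A).
That gives 8 mismatches out of 32 aligned sites, so the Hamming distance is 8.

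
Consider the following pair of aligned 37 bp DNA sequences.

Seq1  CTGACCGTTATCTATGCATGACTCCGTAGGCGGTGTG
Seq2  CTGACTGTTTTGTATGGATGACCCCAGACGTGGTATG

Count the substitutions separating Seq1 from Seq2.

10

The sequences differ at positions 6 (C/T), 10 (A/T), 12 (C/G), 17 (C/G), 23 (T/C), 26 (G/A), 27 (T/G), 29 (G/C), 31 (C/T), 35 (G/A).
That gives 10 mismatches out of 37 aligned sites, so the Hamming distance is 10.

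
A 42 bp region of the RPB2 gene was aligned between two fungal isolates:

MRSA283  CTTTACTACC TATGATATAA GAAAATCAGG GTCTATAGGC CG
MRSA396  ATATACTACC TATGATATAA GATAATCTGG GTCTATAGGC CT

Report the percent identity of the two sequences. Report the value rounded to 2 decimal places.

88.10%

Mismatches occur at site 1 (C↔A), site 3 (T↔A), site 23 (A↔T), site 28 (A↔T), site 42 (G↔T).
37 of the 42 sites match, so the percent identity is 37/42 × 100 = 88.10%.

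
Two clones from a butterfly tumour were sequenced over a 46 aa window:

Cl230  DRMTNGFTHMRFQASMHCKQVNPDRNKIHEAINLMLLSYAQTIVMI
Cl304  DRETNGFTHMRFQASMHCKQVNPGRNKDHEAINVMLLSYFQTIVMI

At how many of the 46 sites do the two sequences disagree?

The sequences differ at positions 3 (M/E), 24 (D/G), 28 (I/D), 34 (L/V), 40 (A/F).
That gives 5 mismatches out of 46 aligned sites, so the Hamming distance is 5.

5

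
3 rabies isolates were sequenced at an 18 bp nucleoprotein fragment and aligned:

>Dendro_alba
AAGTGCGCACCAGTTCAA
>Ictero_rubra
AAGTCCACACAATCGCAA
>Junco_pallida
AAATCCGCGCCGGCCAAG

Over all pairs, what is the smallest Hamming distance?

Pairwise Hamming distances:
  Dendro_alba vs Ictero_rubra: 6
  Dendro_alba vs Junco_pallida: 8
  Ictero_rubra vs Junco_pallida: 9
The smallest is 6, between Dendro_alba and Ictero_rubra.

6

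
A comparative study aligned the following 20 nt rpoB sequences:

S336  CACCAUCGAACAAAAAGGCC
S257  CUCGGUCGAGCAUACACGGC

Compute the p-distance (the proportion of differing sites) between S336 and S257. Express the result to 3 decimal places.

Mismatches occur at site 2 (A↔U), site 4 (C↔G), site 5 (A↔G), site 10 (A↔G), site 13 (A↔U), site 15 (A↔C), site 17 (G↔C), site 19 (C↔G).
There are 8 differences over 20 sites, so p = 8/20 = 0.400.

0.400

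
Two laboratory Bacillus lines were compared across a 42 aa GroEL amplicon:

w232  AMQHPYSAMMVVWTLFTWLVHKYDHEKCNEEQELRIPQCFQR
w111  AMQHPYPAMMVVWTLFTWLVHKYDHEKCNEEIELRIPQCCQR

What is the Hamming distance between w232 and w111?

3

The sequences differ at positions 7 (S/P), 32 (Q/I), 40 (F/C).
That gives 3 mismatches out of 42 aligned sites, so the Hamming distance is 3.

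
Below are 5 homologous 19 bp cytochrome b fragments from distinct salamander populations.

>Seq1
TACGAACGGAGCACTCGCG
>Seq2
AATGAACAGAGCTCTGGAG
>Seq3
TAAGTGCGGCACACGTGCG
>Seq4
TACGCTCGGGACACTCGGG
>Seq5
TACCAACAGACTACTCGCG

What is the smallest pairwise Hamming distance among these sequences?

4

Pairwise Hamming distances:
  Seq1 vs Seq2: 6
  Seq1 vs Seq3: 7
  Seq1 vs Seq4: 5
  Seq1 vs Seq5: 4
  Seq2 vs Seq3: 11
  Seq2 vs Seq4: 10
  Seq2 vs Seq5: 8
  Seq3 vs Seq4: 7
  Seq3 vs Seq5: 10
  Seq4 vs Seq5: 8
The smallest is 4, between Seq1 and Seq5.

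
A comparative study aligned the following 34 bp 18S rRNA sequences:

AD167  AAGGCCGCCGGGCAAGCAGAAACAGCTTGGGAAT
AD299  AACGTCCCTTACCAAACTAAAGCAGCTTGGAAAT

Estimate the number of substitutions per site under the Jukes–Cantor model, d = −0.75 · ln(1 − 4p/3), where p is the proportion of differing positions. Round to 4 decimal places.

0.4770

Differing sites — 3:G/C; 5:C/T; 7:G/C; 9:C/T; 10:G/T; 11:G/A; 12:G/C; 16:G/A; 18:A/T; 19:G/A; 22:A/G; 31:G/A.
p = 12/34 = 0.352941.
d = −0.75 · ln(1 − (4/3)·0.352941) = −0.75 · ln(0.529412) = −0.75 · (-0.635988) = 0.4770.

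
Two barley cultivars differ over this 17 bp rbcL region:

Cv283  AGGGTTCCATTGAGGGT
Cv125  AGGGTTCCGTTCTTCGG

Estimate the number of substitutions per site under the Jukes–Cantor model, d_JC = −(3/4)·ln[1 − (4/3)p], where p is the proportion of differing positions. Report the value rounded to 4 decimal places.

0.4770

Mismatches occur at site 9 (A/G), site 12 (G/C), site 13 (A/T), site 14 (G/T), site 15 (G/C), site 17 (T/G).
p = 6/17 = 0.352941.
d = −0.75 · ln(1 − (4/3)·0.352941) = −0.75 · ln(0.529412) = −0.75 · (-0.635988) = 0.4770.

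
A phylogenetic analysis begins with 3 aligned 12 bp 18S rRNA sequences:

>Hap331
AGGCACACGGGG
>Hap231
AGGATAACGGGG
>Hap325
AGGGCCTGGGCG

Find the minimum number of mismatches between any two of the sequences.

Pairwise Hamming distances:
  Hap331 vs Hap231: 3
  Hap331 vs Hap325: 5
  Hap231 vs Hap325: 6
The smallest is 3, between Hap331 and Hap231.

3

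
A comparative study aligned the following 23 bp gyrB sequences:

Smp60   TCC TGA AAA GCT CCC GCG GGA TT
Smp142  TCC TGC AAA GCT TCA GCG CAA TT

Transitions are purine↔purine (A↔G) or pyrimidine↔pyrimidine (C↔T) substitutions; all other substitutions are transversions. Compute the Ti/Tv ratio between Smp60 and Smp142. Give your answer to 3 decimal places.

Mismatches occur at site 6 (A→C, transversion), site 13 (C→T, transition), site 15 (C→A, transversion), site 19 (G→C, transversion), site 20 (G→A, transition).
Of the 5 differences, 2 transitions and 3 transversions, so Ti/Tv = 2/3 = 0.667.

0.667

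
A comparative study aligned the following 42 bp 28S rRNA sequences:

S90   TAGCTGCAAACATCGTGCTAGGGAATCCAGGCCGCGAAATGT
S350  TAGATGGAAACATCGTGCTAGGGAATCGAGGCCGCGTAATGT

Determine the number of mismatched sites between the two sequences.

The sequences differ at positions 4 (C/A), 7 (C/G), 28 (C/G), 37 (A/T).
That gives 4 mismatches out of 42 aligned sites, so the Hamming distance is 4.

4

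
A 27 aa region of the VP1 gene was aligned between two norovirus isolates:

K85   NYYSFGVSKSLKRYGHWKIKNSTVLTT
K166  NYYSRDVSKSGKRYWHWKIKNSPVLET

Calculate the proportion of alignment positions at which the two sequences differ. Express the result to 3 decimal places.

Mismatches occur at site 5 (F→R), site 6 (G→D), site 11 (L→G), site 15 (G→W), site 23 (T→P), site 26 (T→E).
There are 6 differences over 27 sites, so p = 6/27 = 0.222.

0.222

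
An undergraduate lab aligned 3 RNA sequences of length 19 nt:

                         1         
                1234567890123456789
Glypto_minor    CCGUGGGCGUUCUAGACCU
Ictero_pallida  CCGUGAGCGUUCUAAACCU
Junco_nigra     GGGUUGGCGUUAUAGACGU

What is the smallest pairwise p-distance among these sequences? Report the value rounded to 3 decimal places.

0.105

Pairwise Hamming distances:
  Glypto_minor vs Ictero_pallida: 2
  Glypto_minor vs Junco_nigra: 5
  Ictero_pallida vs Junco_nigra: 7
The smallest is 2 mismatches, between Glypto_minor and Ictero_pallida; p = 2/19 = 0.105.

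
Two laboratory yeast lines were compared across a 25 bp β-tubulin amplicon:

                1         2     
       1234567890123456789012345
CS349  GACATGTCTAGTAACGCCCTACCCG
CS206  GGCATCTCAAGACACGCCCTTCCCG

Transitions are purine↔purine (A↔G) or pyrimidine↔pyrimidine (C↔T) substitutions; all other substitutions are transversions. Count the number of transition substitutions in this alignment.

1

Differing sites — 2:A/G (Ti); 6:G/C (Tv); 9:T/A (Tv); 12:T/A (Tv); 13:A/C (Tv); 21:A/T (Tv).
Of the 6 differences, 1 transition and 5 transversions, so the answer is 1.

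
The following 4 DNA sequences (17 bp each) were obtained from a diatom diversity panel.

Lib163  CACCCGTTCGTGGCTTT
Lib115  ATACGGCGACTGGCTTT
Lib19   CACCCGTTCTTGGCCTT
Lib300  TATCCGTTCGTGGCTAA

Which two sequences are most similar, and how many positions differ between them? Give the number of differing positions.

Pairwise Hamming distances:
  Lib163 vs Lib115: 8
  Lib163 vs Lib19: 2
  Lib163 vs Lib300: 4
  Lib115 vs Lib19: 9
  Lib115 vs Lib300: 10
  Lib19 vs Lib300: 6
The smallest is 2, between Lib163 and Lib19.

2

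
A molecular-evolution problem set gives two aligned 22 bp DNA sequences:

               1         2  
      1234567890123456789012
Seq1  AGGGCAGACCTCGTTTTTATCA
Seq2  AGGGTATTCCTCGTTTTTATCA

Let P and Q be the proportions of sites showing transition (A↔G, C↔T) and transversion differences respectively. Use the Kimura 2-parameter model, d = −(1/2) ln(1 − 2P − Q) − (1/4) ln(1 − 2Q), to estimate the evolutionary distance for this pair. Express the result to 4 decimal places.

0.1505

Differing sites — 5:C/T (Ti); 7:G/T (Tv); 8:A/T (Tv).
Of the 3 differences, 1 transition and 2 transversions over 22 sites: P = 1/22 = 0.045455, Q = 2/22 = 0.090909.
d = −0.5·ln(0.818181) − 0.25·ln(0.818182) = −0.5·(-0.200672) − 0.25·(-0.200670) = 0.1505.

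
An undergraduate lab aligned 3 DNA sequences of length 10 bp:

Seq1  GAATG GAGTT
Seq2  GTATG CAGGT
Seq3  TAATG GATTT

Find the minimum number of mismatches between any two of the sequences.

2

Pairwise Hamming distances:
  Seq1 vs Seq2: 3
  Seq1 vs Seq3: 2
  Seq2 vs Seq3: 5
The smallest is 2, between Seq1 and Seq3.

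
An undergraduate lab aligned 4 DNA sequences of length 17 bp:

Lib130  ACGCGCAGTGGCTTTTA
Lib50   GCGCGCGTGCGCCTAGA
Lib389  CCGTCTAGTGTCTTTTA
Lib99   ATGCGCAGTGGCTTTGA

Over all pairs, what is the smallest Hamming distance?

Pairwise Hamming distances:
  Lib130 vs Lib50: 8
  Lib130 vs Lib389: 5
  Lib130 vs Lib99: 2
  Lib50 vs Lib389: 12
  Lib50 vs Lib99: 8
  Lib389 vs Lib99: 7
The smallest is 2, between Lib130 and Lib99.

2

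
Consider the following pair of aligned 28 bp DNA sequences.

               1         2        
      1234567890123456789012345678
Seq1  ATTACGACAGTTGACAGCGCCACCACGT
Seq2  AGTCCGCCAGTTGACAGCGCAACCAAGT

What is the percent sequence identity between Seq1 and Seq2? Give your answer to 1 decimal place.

The sequences differ at positions 2 (T/G), 4 (A/C), 7 (A/C), 21 (C/A), 26 (C/A).
23 of the 28 sites match, so the percent identity is 23/28 × 100 = 82.1%.

82.1%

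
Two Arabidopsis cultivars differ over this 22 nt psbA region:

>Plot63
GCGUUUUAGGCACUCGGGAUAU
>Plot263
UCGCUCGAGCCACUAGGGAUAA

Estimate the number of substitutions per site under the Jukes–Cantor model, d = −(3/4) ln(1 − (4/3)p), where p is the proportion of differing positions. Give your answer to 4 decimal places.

0.4141

Differing sites — 1:G/U; 4:U/C; 6:U/C; 7:U/G; 10:G/C; 15:C/A; 22:U/A.
p = 7/22 = 0.318182.
d = −0.75 · ln(1 − (4/3)·0.318182) = −0.75 · ln(0.575757) = −0.75 · (-0.552070) = 0.4141.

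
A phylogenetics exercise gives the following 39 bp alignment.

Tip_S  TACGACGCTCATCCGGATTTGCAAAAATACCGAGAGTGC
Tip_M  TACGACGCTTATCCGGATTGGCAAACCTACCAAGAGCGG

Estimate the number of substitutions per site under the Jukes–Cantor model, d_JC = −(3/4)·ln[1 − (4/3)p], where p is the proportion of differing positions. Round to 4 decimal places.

Mismatches occur at site 10 (C→T), site 20 (T→G), site 26 (A→C), site 27 (A→C), site 32 (G→A), site 37 (T→C), site 39 (C→G).
p = 7/39 = 0.179487.
d = −0.75 · ln(1 − (4/3)·0.179487) = −0.75 · ln(0.760684) = −0.75 · (-0.273537) = 0.2052.

0.2052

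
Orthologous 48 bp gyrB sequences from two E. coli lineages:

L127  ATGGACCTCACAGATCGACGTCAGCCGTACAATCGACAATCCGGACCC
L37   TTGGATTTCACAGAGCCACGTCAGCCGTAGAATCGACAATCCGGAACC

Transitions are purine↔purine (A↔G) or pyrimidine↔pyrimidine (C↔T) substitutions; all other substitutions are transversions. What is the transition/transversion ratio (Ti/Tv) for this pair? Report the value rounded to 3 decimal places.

Mismatches occur at site 1 (A/T, transversion), site 6 (C/T, transition), site 7 (C/T, transition), site 15 (T/G, transversion), site 17 (G/C, transversion), site 30 (C/G, transversion), site 46 (C/A, transversion).
Of the 7 differences, 2 transitions and 5 transversions, so Ti/Tv = 2/5 = 0.400.

0.400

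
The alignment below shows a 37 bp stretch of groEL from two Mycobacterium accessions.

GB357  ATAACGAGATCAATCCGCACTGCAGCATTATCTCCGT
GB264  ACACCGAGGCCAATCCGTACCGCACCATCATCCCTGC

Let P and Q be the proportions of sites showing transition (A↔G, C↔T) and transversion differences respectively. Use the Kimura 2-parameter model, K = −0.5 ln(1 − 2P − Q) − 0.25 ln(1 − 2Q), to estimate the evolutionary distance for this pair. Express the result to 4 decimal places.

Mismatches occur at site 2 (T→C, transition), site 4 (A→C, transversion), site 9 (A→G, transition), site 10 (T→C, transition), site 18 (C→T, transition), site 21 (T→C, transition), site 25 (G→C, transversion), site 29 (T→C, transition), site 33 (T→C, transition), site 35 (C→T, transition), site 37 (T→C, transition).
Of the 11 differences, 9 transitions and 2 transversions over 37 sites: P = 9/37 = 0.243243, Q = 2/37 = 0.054054.
d = −0.5·ln(0.459460) − 0.25·ln(0.891892) = −0.5·(-0.777703) − 0.25·(-0.114410) = 0.4175.

0.4175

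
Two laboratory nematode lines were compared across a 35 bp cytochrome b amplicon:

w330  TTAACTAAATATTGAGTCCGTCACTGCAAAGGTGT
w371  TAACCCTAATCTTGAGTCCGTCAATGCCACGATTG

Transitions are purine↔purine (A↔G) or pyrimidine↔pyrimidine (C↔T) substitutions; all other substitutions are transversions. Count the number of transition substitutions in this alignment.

2

Differing sites — 2:T/A (Tv); 4:A/C (Tv); 6:T/C (Ti); 7:A/T (Tv); 11:A/C (Tv); 24:C/A (Tv); 28:A/C (Tv); 30:A/C (Tv); 32:G/A (Ti); 34:G/T (Tv); 35:T/G (Tv).
Of the 11 differences, 2 transitions and 9 transversions, so the answer is 2.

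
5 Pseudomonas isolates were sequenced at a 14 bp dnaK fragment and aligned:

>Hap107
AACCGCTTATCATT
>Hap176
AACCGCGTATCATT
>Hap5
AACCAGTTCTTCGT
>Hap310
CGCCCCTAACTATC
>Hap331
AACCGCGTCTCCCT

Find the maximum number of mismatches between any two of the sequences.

Pairwise Hamming distances:
  Hap107 vs Hap176: 1
  Hap107 vs Hap5: 6
  Hap107 vs Hap310: 7
  Hap107 vs Hap331: 4
  Hap176 vs Hap5: 7
  Hap176 vs Hap310: 8
  Hap176 vs Hap331: 3
  Hap5 vs Hap310: 10
  Hap5 vs Hap331: 5
  Hap310 vs Hap331: 11
The largest is 11, between Hap310 and Hap331.

11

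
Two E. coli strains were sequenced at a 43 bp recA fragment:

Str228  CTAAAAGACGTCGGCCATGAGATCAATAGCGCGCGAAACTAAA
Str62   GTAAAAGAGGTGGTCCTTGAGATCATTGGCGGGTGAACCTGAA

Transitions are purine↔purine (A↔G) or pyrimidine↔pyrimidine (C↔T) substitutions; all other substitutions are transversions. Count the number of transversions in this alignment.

Mismatches occur at site 1 (C/G, transversion), site 9 (C/G, transversion), site 12 (C/G, transversion), site 14 (G/T, transversion), site 17 (A/T, transversion), site 26 (A/T, transversion), site 28 (A/G, transition), site 32 (C/G, transversion), site 34 (C/T, transition), site 38 (A/C, transversion), site 41 (A/G, transition).
Of the 11 differences, 3 transitions and 8 transversions, so the answer is 8.

8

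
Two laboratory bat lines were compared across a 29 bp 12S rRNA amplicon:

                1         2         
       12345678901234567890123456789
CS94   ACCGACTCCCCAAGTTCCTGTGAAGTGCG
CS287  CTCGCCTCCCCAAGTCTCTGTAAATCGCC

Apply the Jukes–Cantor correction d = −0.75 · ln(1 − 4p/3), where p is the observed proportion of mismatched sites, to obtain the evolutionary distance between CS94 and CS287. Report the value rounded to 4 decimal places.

The sequences differ at positions 1 (A/C), 2 (C/T), 5 (A/C), 16 (T/C), 17 (C/T), 22 (G/A), 25 (G/T), 26 (T/C), 29 (G/C).
p = 9/29 = 0.310345.
d = −0.75 · ln(1 − (4/3)·0.310345) = −0.75 · ln(0.586207) = −0.75 · (-0.534082) = 0.4006.

0.4006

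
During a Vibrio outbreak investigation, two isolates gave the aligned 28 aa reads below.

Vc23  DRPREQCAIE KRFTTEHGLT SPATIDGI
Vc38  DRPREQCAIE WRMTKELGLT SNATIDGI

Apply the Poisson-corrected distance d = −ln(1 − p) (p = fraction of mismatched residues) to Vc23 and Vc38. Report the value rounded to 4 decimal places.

0.1967

Mismatches occur at site 11 (K↔W), site 13 (F↔M), site 15 (T↔K), site 17 (H↔L), site 22 (P↔N).
p = 5/28 = 0.178571.
d = −ln(1 − 0.178571) = −ln(0.821429) = 0.1967.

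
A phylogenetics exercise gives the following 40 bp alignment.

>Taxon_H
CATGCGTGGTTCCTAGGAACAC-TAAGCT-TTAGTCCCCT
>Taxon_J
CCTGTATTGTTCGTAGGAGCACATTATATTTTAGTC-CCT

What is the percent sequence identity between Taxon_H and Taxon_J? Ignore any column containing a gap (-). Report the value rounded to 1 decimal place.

Excluding the 3 gap columns leaves 37 comparable sites.
The sequences differ at positions 2 (A/C), 5 (C/T), 6 (G/A), 8 (G/T), 13 (C/G), 19 (A/G), 25 (A/T), 27 (G/T), 28 (C/A).
28 of the 37 comparable sites match, so the percent identity is 28/37 × 100 = 75.7%.

75.7%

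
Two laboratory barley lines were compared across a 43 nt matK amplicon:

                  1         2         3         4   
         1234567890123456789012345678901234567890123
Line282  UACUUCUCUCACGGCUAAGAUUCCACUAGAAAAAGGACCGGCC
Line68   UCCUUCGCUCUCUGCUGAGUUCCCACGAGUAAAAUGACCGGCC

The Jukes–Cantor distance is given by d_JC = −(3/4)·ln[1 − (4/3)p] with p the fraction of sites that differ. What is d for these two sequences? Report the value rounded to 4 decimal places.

0.2784

Differing sites — 2:A/C; 7:U/G; 11:A/U; 13:G/U; 17:A/G; 20:A/U; 22:U/C; 27:U/G; 30:A/U; 35:G/U.
p = 10/43 = 0.232558.
d = −0.75 · ln(1 − (4/3)·0.232558) = −0.75 · ln(0.689923) = −0.75 · (-0.371175) = 0.2784.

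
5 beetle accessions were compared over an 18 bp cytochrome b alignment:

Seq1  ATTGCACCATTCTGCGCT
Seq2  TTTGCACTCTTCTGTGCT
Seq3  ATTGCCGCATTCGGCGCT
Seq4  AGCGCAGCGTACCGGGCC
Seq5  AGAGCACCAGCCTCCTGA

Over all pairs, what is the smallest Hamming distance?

3

Pairwise Hamming distances:
  Seq1 vs Seq2: 4
  Seq1 vs Seq3: 3
  Seq1 vs Seq4: 8
  Seq1 vs Seq5: 8
  Seq2 vs Seq3: 7
  Seq2 vs Seq4: 10
  Seq2 vs Seq5: 12
  Seq3 vs Seq4: 8
  Seq3 vs Seq5: 11
  Seq4 vs Seq5: 11
The smallest is 3, between Seq1 and Seq3.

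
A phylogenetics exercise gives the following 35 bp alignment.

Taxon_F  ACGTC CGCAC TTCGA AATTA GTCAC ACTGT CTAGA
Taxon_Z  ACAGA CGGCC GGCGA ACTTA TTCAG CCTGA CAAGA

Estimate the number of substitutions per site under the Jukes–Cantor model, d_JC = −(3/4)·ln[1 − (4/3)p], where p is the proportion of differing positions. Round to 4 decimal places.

0.5128

The sequences differ at positions 3 (G/A), 4 (T/G), 5 (C/A), 8 (C/G), 9 (A/C), 11 (T/G), 12 (T/G), 17 (A/C), 21 (G/T), 25 (C/G), 26 (A/C), 30 (T/A), 32 (T/A).
p = 13/35 = 0.371429.
d = −0.75 · ln(1 − (4/3)·0.371429) = −0.75 · ln(0.504761) = −0.75 · (-0.683670) = 0.5128.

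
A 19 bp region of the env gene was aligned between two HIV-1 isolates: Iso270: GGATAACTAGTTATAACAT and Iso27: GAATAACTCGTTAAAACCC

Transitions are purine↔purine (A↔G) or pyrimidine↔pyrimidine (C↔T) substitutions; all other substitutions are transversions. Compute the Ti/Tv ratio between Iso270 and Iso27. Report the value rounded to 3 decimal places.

0.667

Mismatches occur at site 2 (G/A, transition), site 9 (A/C, transversion), site 14 (T/A, transversion), site 18 (A/C, transversion), site 19 (T/C, transition).
Of the 5 differences, 2 transitions and 3 transversions, so Ti/Tv = 2/3 = 0.667.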